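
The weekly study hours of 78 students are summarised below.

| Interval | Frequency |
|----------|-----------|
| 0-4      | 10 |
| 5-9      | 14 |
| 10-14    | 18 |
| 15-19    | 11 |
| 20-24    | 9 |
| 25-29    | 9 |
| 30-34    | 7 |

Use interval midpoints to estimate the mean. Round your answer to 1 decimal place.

15.2

Midpoints: 2, 7, 12, 17, 22, 27, 32
Σfm = 10×2 + 14×7 + 18×12 + 11×17 + 9×22 + 9×27 + 7×32 = 1186
n = Σf = 78
Mean = 1186 / 78 = 15.2051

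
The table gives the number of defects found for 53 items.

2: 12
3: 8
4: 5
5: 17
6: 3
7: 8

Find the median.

Cumulative frequencies: 12, 20, 25, 42, 45, 53
n = 53, so the median is the value in position (n+1)/2 = 27.
Position 27 falls at value 5.

5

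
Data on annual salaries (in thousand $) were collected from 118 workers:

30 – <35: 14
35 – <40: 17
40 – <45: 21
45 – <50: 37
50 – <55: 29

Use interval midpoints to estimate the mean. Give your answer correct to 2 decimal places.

44.62

Midpoints: 32.5, 37.5, 42.5, 47.5, 52.5
Σfm = 14×32.5 + 17×37.5 + 21×42.5 + 37×47.5 + 29×52.5 = 5265
n = Σf = 118
Mean = 5265 / 118 = 44.6186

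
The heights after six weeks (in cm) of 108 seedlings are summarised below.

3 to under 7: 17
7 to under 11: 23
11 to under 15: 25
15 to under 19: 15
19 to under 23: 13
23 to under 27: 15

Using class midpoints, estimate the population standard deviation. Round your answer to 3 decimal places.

Midpoints: 5, 9, 13, 17, 21, 25
n = 108, Σfm = 1520, mean = 14.0741
Σfm² = 25956
Σf(m − x̄)² = Σfm² − (Σfm)²/n = 25956 − 1520²/108 = 4563.4074
Population variance = 4563.4074 / 108 = 42.2538
Standard deviation = √42.2538 = 6.5003

6.500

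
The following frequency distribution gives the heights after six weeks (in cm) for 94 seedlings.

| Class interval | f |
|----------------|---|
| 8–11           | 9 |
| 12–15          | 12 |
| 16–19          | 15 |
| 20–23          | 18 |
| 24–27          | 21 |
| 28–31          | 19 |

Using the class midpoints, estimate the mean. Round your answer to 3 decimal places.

21.202

Midpoints: 9.5, 13.5, 17.5, 21.5, 25.5, 29.5
Σfm = 9×9.5 + 12×13.5 + 15×17.5 + 18×21.5 + 21×25.5 + 19×29.5 = 1993
n = Σf = 94
Mean = 1993 / 94 = 21.2021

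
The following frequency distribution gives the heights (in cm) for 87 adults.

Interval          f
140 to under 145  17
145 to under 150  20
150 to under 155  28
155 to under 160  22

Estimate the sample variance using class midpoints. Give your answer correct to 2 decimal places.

Midpoints: 142.5, 147.5, 152.5, 157.5
n = 87, Σfm = 13107.5, mean = 150.6609
Σfm² = 1977243.75
Σf(m − x̄)² = Σfm² − (Σfm)²/n = 1977243.75 − 13107.5²/87 = 2455.7471
Sample variance = 2455.7471 / 86 = 28.5552

28.56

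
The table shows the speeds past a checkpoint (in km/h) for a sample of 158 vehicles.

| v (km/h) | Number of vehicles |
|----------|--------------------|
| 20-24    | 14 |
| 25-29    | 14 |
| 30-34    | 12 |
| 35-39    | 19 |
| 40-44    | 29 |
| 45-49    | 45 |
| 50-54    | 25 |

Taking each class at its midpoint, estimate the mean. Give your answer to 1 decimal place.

Midpoints: 22, 27, 32, 37, 42, 47, 52
Σfm = 14×22 + 14×27 + 12×32 + 19×37 + 29×42 + 45×47 + 25×52 = 6406
n = Σf = 158
Mean = 6406 / 158 = 40.5443

40.5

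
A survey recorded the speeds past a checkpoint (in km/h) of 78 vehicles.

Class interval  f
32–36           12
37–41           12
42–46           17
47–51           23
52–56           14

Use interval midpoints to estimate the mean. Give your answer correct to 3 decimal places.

44.962

Midpoints: 34, 39, 44, 49, 54
Σfm = 12×34 + 12×39 + 17×44 + 23×49 + 14×54 = 3507
n = Σf = 78
Mean = 3507 / 78 = 44.9615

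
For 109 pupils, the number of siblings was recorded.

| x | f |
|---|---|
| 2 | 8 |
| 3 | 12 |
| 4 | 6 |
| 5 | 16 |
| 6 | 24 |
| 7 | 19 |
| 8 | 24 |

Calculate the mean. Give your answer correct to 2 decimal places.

5.73

Values: 2, 3, 4, 5, 6, 7, 8
Σfx = 8×2 + 12×3 + 6×4 + 16×5 + 24×6 + 19×7 + 24×8 = 625
n = Σf = 109
Mean = 625 / 109 = 5.7339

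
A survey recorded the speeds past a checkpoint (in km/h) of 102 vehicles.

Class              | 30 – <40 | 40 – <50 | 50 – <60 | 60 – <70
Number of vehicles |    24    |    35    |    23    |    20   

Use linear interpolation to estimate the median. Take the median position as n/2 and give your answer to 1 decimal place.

47.7

Cumulative frequencies: 24, 59, 82, 102
n = 102; position = n/2 = 51.
This falls in the class 40 – <50: L = 40, F = 24, f = 35, h = 10.
Median ≈ 40 + ((51 − 24) / 35) × 10 = 47.7143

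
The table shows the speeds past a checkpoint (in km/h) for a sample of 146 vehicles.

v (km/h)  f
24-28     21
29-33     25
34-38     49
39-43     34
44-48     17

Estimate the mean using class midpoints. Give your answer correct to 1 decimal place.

Midpoints: 26, 31, 36, 41, 46
Σfm = 21×26 + 25×31 + 49×36 + 34×41 + 17×46 = 5261
n = Σf = 146
Mean = 5261 / 146 = 36.0342

36.0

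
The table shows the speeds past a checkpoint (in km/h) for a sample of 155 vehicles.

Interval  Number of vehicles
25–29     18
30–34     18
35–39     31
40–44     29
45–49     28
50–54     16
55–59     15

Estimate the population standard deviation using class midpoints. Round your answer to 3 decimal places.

8.893

Midpoints: 27, 32, 37, 42, 47, 52, 57
n = 155, Σfm = 6430, mean = 41.4839
Σfm² = 279000
Σf(m − x̄)² = Σfm² − (Σfm)²/n = 279000 − 6430²/155 = 12258.7097
Population variance = 12258.7097 / 155 = 79.0884
Standard deviation = √79.0884 = 8.8932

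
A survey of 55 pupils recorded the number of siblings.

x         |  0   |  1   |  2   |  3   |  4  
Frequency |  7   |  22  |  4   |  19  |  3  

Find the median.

1

Cumulative frequencies: 7, 29, 33, 52, 55
n = 55, so the median is the value in position (n+1)/2 = 28.
Position 28 falls at value 1.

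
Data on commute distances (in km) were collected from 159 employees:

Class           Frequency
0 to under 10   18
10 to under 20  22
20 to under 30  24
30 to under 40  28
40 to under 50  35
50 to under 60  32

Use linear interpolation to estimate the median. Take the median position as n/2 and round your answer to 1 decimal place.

35.5

Cumulative frequencies: 18, 40, 64, 92, 127, 159
n = 159; position = n/2 = 79.5.
This falls in the class 30 to under 40: L = 30, F = 64, f = 28, h = 10.
Median ≈ 30 + ((79.5 − 64) / 28) × 10 = 35.5357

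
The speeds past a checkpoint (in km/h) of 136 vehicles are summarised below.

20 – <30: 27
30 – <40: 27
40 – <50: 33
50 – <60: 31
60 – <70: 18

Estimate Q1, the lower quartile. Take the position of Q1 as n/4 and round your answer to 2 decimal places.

32.59

Cumulative frequencies: 27, 54, 87, 118, 136
n = 136; position = n/4 = 34.
This falls in the class 30 – <40: L = 30, F = 27, f = 27, h = 10.
Lower quartile ≈ 30 + ((34 − 27) / 27) × 10 = 32.5926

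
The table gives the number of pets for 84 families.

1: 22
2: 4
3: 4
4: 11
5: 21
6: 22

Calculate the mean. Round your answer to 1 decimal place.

Values: 1, 2, 3, 4, 5, 6
Σfx = 22×1 + 4×2 + 4×3 + 11×4 + 21×5 + 22×6 = 323
n = Σf = 84
Mean = 323 / 84 = 3.8452

3.8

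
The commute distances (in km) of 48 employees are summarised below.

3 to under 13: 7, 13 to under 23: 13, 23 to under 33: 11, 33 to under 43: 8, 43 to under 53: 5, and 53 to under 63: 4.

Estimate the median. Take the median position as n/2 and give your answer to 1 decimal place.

26.6

Cumulative frequencies: 7, 20, 31, 39, 44, 48
n = 48; position = n/2 = 24.
This falls in the class 23 to under 33: L = 23, F = 20, f = 11, h = 10.
Median ≈ 23 + ((24 − 20) / 11) × 10 = 26.6364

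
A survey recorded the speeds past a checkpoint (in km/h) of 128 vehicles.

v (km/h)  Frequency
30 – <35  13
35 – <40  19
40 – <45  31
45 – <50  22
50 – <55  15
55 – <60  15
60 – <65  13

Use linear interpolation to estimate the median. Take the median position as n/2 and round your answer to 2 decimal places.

Cumulative frequencies: 13, 32, 63, 85, 100, 115, 128
n = 128; position = n/2 = 64.
This falls in the class 45 – <50: L = 45, F = 63, f = 22, h = 5.
Median ≈ 45 + ((64 − 63) / 22) × 5 = 45.2273

45.23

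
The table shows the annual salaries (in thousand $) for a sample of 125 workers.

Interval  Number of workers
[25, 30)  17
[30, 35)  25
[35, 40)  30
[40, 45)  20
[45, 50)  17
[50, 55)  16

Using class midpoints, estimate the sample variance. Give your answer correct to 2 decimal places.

62.54

Midpoints: 27.5, 32.5, 37.5, 42.5, 47.5, 52.5
n = 125, Σfm = 4902.5, mean = 39.2200
Σfm² = 200031.25
Σf(m − x̄)² = Σfm² − (Σfm)²/n = 200031.25 − 4902.5²/125 = 7755.2000
Sample variance = 7755.2000 / 124 = 62.5419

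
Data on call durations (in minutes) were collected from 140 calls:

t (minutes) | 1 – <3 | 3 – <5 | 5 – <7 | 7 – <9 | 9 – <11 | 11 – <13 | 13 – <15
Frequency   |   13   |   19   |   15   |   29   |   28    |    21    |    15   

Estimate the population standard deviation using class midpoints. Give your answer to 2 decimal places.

3.59

Midpoints: 2, 4, 6, 8, 10, 12, 14
n = 140, Σfm = 1166, mean = 8.3286
Σfm² = 11516
Σf(m − x̄)² = Σfm² − (Σfm)²/n = 11516 − 1166²/140 = 1804.8857
Population variance = 1804.8857 / 140 = 12.8920
Standard deviation = √12.8920 = 3.5905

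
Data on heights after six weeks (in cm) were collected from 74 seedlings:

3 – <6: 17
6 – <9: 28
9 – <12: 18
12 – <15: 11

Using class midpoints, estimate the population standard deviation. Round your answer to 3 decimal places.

2.956

Midpoints: 4.5, 7.5, 10.5, 13.5
n = 74, Σfm = 624, mean = 8.4324
Σfm² = 5908.5
Σf(m − x̄)² = Σfm² − (Σfm)²/n = 5908.5 − 624²/74 = 646.6622
Population variance = 646.6622 / 74 = 8.7387
Standard deviation = √8.7387 = 2.9561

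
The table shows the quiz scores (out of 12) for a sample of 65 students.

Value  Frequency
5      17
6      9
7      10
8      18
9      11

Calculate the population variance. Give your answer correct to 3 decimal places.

2.136

Values: 5, 6, 7, 8, 9
n = 65, Σfx = 452, mean = 6.9538
Σfx² = 3282
Σf(x − x̄)² = Σfx² − (Σfx)²/n = 3282 − 452²/65 = 138.8615
Population variance = 138.8615 / 65 = 2.1363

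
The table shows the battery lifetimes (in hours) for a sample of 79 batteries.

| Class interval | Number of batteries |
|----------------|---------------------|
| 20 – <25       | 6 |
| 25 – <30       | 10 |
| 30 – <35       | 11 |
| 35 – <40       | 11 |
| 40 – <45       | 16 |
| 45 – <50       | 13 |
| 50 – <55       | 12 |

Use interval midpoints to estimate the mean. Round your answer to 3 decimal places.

39.335

Midpoints: 22.5, 27.5, 32.5, 37.5, 42.5, 47.5, 52.5
Σfm = 6×22.5 + 10×27.5 + 11×32.5 + 11×37.5 + 16×42.5 + 13×47.5 + 12×52.5 = 3107.5
n = Σf = 79
Mean = 3107.5 / 79 = 39.3354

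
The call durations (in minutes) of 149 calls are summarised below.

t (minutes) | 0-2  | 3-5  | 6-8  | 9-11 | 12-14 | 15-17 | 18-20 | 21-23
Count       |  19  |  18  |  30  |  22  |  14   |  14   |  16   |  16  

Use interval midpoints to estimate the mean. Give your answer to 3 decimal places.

10.624

Midpoints: 1, 4, 7, 10, 13, 16, 19, 22
Σfm = 19×1 + 18×4 + 30×7 + 22×10 + 14×13 + 14×16 + 16×19 + 16×22 = 1583
n = Σf = 149
Mean = 1583 / 149 = 10.6242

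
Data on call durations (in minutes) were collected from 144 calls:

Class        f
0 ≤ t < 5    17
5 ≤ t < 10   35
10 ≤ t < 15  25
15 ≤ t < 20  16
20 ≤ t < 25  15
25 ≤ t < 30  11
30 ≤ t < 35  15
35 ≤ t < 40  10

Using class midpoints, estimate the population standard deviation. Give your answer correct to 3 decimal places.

10.769

Midpoints: 2.5, 7.5, 12.5, 17.5, 22.5, 27.5, 32.5, 37.5
n = 144, Σfm = 2400, mean = 16.6667
Σfm² = 56700
Σf(m − x̄)² = Σfm² − (Σfm)²/n = 56700 − 2400²/144 = 16700.0000
Population variance = 16700.0000 / 144 = 115.9722
Standard deviation = √115.9722 = 10.7690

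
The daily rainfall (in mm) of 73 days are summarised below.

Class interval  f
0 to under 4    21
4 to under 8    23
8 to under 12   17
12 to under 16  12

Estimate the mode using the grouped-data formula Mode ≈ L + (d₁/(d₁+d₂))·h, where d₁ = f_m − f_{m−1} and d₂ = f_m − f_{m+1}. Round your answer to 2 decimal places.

Modal class: 4 to under 8 (highest frequency 23).
d₁ = 23 − 21 = 2, d₂ = 23 − 17 = 6
Mode ≈ 4 + (2/(2+6)) × 4 = 4 + 1.0000 = 5.0000

5.00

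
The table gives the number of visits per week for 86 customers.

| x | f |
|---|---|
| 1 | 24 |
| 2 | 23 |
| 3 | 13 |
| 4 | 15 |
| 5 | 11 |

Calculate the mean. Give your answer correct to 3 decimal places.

2.605

Values: 1, 2, 3, 4, 5
Σfx = 24×1 + 23×2 + 13×3 + 15×4 + 11×5 = 224
n = Σf = 86
Mean = 224 / 86 = 2.6047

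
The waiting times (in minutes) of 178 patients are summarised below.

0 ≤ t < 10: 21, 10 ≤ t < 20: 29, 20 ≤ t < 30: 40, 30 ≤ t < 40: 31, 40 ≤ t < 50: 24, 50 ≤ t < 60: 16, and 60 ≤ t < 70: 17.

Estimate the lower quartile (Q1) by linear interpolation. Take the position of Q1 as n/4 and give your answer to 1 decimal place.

Cumulative frequencies: 21, 50, 90, 121, 145, 161, 178
n = 178; position = n/4 = 44.5.
This falls in the class 10 ≤ t < 20: L = 10, F = 21, f = 29, h = 10.
Lower quartile ≈ 10 + ((44.5 − 21) / 29) × 10 = 18.1034

18.1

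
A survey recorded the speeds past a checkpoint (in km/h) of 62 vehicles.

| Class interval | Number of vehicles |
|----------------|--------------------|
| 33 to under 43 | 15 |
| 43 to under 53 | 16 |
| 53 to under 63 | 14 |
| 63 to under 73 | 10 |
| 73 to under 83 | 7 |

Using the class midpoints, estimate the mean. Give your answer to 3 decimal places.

54.452

Midpoints: 38, 48, 58, 68, 78
Σfm = 15×38 + 16×48 + 14×58 + 10×68 + 7×78 = 3376
n = Σf = 62
Mean = 3376 / 62 = 54.4516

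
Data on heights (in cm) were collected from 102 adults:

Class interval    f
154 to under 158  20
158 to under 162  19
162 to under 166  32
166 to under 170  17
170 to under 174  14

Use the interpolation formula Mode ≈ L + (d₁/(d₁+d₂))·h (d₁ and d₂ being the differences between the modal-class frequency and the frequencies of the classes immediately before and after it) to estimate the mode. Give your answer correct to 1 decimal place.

163.9

Modal class: 162 to under 166 (highest frequency 32).
d₁ = 32 − 19 = 13, d₂ = 32 − 17 = 15
Mode ≈ 162 + (13/(13+15)) × 4 = 162 + 1.8571 = 163.8571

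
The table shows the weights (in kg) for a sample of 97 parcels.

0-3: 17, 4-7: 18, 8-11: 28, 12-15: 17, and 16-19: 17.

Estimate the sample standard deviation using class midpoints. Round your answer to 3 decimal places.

5.338

Midpoints: 1.5, 5.5, 9.5, 13.5, 17.5
n = 97, Σfm = 917.5, mean = 9.4588
Σfm² = 11414.25
Σf(m − x̄)² = Σfm² − (Σfm)²/n = 11414.25 − 917.5²/97 = 2735.8351
Sample variance = 2735.8351 / 96 = 28.4983
Standard deviation = √28.4983 = 5.3384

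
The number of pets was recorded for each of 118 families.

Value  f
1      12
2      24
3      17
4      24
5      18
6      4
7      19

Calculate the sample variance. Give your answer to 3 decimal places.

3.618

Values: 1, 2, 3, 4, 5, 6, 7
n = 118, Σfx = 454, mean = 3.8475
Σfx² = 2170
Σf(x − x̄)² = Σfx² − (Σfx)²/n = 2170 − 454²/118 = 423.2542
Sample variance = 423.2542 / 117 = 3.6176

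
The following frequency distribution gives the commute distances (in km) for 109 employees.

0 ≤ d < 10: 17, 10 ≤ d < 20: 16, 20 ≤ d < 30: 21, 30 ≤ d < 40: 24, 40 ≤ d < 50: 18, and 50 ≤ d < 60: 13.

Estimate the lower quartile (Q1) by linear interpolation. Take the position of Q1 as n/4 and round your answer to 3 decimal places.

16.406

Cumulative frequencies: 17, 33, 54, 78, 96, 109
n = 109; position = n/4 = 27.25.
This falls in the class 10 ≤ d < 20: L = 10, F = 17, f = 16, h = 10.
Lower quartile ≈ 10 + ((27.25 − 17) / 16) × 10 = 16.4062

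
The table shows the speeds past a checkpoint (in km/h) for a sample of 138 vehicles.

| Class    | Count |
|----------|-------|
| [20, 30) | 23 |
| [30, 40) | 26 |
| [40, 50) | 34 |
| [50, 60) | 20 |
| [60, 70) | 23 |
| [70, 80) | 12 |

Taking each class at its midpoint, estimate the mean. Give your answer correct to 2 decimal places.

47.17

Midpoints: 25, 35, 45, 55, 65, 75
Σfm = 23×25 + 26×35 + 34×45 + 20×55 + 23×65 + 12×75 = 6510
n = Σf = 138
Mean = 6510 / 138 = 47.1739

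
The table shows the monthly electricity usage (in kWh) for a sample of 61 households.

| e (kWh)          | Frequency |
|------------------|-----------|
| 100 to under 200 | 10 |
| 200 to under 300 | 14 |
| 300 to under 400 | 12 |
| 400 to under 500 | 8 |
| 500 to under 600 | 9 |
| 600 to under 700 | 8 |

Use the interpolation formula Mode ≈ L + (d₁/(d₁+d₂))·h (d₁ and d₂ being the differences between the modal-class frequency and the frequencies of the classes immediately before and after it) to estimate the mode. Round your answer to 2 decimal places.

Modal class: 200 to under 300 (highest frequency 14).
d₁ = 14 − 10 = 4, d₂ = 14 − 12 = 2
Mode ≈ 200 + (4/(4+2)) × 100 = 200 + 66.6667 = 266.6667

266.67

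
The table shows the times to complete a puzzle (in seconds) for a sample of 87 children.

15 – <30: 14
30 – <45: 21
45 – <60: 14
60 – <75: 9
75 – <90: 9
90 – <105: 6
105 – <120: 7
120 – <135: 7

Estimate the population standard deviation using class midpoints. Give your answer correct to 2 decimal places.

Midpoints: 22.5, 37.5, 52.5, 67.5, 82.5, 97.5, 112.5, 127.5
n = 87, Σfm = 5452.5, mean = 62.6724
Σfm² = 436893.75
Σf(m − x̄)² = Σfm² − (Σfm)²/n = 436893.75 − 5452.5²/87 = 95172.4138
Population variance = 95172.4138 / 87 = 1093.9358
Standard deviation = √1093.9358 = 33.0747

33.07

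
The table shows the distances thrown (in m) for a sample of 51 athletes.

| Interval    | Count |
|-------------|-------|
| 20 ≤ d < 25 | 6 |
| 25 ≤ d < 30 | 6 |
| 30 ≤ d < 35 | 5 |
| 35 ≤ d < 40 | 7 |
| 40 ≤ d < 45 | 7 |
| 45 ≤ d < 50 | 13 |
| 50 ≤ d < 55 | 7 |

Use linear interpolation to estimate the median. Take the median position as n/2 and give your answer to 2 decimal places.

Cumulative frequencies: 6, 12, 17, 24, 31, 44, 51
n = 51; position = n/2 = 25.5.
This falls in the class 40 ≤ d < 45: L = 40, F = 24, f = 7, h = 5.
Median ≈ 40 + ((25.5 − 24) / 7) × 5 = 41.0714

41.07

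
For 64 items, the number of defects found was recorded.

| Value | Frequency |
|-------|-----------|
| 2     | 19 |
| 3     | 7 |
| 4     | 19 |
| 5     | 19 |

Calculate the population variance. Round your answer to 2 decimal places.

Values: 2, 3, 4, 5
n = 64, Σfx = 230, mean = 3.5938
Σfx² = 918
Σf(x − x̄)² = Σfx² − (Σfx)²/n = 918 − 230²/64 = 91.4375
Population variance = 91.4375 / 64 = 1.4287

1.43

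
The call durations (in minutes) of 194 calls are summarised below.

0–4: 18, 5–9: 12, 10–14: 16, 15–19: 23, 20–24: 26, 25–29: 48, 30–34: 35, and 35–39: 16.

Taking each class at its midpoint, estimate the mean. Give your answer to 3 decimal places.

Midpoints: 2, 7, 12, 17, 22, 27, 32, 37
Σfm = 18×2 + 12×7 + 16×12 + 23×17 + 26×22 + 48×27 + 35×32 + 16×37 = 4283
n = Σf = 194
Mean = 4283 / 194 = 22.0773

22.077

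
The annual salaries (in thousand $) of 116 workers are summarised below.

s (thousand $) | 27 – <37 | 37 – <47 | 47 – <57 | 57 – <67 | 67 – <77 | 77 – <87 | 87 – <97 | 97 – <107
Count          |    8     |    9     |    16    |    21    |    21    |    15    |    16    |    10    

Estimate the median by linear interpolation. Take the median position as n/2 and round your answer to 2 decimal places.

Cumulative frequencies: 8, 17, 33, 54, 75, 90, 106, 116
n = 116; position = n/2 = 58.
This falls in the class 67 – <77: L = 67, F = 54, f = 21, h = 10.
Median ≈ 67 + ((58 − 54) / 21) × 10 = 68.9048

68.90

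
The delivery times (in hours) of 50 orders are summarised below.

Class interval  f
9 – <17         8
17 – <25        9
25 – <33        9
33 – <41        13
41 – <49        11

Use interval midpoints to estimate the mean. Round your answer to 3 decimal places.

30.600

Midpoints: 13, 21, 29, 37, 45
Σfm = 8×13 + 9×21 + 9×29 + 13×37 + 11×45 = 1530
n = Σf = 50
Mean = 1530 / 50 = 30.6000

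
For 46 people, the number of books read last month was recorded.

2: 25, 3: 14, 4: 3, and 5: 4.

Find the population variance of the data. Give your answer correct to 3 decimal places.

Values: 2, 3, 4, 5
n = 46, Σfx = 124, mean = 2.6957
Σfx² = 374
Σf(x − x̄)² = Σfx² − (Σfx)²/n = 374 − 124²/46 = 39.7391
Population variance = 39.7391 / 46 = 0.8639

0.864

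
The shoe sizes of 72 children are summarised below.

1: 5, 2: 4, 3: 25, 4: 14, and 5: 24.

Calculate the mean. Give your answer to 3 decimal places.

3.667

Values: 1, 2, 3, 4, 5
Σfx = 5×1 + 4×2 + 25×3 + 14×4 + 24×5 = 264
n = Σf = 72
Mean = 264 / 72 = 3.6667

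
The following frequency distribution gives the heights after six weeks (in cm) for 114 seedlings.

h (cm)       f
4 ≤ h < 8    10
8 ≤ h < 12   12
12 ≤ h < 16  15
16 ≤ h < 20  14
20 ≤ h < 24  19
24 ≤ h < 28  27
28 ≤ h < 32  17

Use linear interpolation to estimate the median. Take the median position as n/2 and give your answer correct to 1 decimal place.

Cumulative frequencies: 10, 22, 37, 51, 70, 97, 114
n = 114; position = n/2 = 57.
This falls in the class 20 ≤ h < 24: L = 20, F = 51, f = 19, h = 4.
Median ≈ 20 + ((57 − 51) / 19) × 4 = 21.2632

21.3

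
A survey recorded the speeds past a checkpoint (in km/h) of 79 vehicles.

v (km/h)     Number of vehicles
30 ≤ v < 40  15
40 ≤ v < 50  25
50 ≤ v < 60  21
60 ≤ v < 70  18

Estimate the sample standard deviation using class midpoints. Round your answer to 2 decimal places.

10.48

Midpoints: 35, 45, 55, 65
n = 79, Σfm = 3975, mean = 50.3165
Σfm² = 208575
Σf(m − x̄)² = Σfm² − (Σfm)²/n = 208575 − 3975²/79 = 8567.0886
Sample variance = 8567.0886 / 78 = 109.8345
Standard deviation = √109.8345 = 10.4802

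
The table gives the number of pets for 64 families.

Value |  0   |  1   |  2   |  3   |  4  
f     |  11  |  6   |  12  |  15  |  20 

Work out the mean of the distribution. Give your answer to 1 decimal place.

Values: 0, 1, 2, 3, 4
Σfx = 11×0 + 6×1 + 12×2 + 15×3 + 20×4 = 155
n = Σf = 64
Mean = 155 / 64 = 2.4219

2.4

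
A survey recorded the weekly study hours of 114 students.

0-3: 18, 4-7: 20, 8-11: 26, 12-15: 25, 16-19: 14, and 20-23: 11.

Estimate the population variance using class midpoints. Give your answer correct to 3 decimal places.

Midpoints: 1.5, 5.5, 9.5, 13.5, 17.5, 21.5
n = 114, Σfm = 1203, mean = 10.5526
Σfm² = 16920.5
Σf(m − x̄)² = Σfm² − (Σfm)²/n = 16920.5 − 1203²/114 = 4225.6842
Population variance = 4225.6842 / 114 = 37.0674

37.067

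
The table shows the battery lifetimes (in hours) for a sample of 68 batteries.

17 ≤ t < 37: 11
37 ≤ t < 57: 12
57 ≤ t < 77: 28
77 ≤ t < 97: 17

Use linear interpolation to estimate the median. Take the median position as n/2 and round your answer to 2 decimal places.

64.86

Cumulative frequencies: 11, 23, 51, 68
n = 68; position = n/2 = 34.
This falls in the class 57 ≤ t < 77: L = 57, F = 23, f = 28, h = 20.
Median ≈ 57 + ((34 − 23) / 28) × 20 = 64.8571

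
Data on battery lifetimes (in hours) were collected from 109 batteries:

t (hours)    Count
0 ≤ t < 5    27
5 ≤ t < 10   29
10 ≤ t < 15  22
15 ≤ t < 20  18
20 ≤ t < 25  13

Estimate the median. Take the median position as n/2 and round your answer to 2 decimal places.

Cumulative frequencies: 27, 56, 78, 96, 109
n = 109; position = n/2 = 54.5.
This falls in the class 5 ≤ t < 10: L = 5, F = 27, f = 29, h = 5.
Median ≈ 5 + ((54.5 − 27) / 29) × 5 = 9.7414

9.74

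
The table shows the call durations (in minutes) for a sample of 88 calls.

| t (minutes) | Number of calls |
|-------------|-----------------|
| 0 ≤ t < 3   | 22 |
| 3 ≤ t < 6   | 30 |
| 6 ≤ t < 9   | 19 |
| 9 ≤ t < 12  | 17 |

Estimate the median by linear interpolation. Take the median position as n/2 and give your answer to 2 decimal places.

5.20

Cumulative frequencies: 22, 52, 71, 88
n = 88; position = n/2 = 44.
This falls in the class 3 ≤ t < 6: L = 3, F = 22, f = 30, h = 3.
Median ≈ 3 + ((44 − 22) / 30) × 3 = 5.2000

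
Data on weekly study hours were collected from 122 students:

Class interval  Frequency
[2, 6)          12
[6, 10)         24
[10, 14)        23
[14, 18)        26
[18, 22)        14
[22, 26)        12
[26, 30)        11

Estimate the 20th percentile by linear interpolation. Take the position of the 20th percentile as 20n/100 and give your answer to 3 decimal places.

8.067

Cumulative frequencies: 12, 36, 59, 85, 99, 111, 122
n = 122; position = 20n/100 = 24.4.
This falls in the class [6, 10): L = 6, F = 12, f = 24, h = 4.
20th percentile ≈ 6 + ((24.4 − 12) / 24) × 4 = 8.0667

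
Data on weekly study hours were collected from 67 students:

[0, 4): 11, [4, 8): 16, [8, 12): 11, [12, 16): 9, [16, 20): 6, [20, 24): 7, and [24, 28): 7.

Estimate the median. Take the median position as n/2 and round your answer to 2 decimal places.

10.36

Cumulative frequencies: 11, 27, 38, 47, 53, 60, 67
n = 67; position = n/2 = 33.5.
This falls in the class [8, 12): L = 8, F = 27, f = 11, h = 4.
Median ≈ 8 + ((33.5 − 27) / 11) × 4 = 10.3636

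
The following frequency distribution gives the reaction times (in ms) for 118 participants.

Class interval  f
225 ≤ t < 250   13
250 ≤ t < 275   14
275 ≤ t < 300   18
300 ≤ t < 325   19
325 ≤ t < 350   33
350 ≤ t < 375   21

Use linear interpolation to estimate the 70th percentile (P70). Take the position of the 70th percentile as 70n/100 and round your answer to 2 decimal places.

Cumulative frequencies: 13, 27, 45, 64, 97, 118
n = 118; position = 70n/100 = 82.6.
This falls in the class 325 ≤ t < 350: L = 325, F = 64, f = 33, h = 25.
70th percentile ≈ 325 + ((82.6 − 64) / 33) × 25 = 339.0909

339.09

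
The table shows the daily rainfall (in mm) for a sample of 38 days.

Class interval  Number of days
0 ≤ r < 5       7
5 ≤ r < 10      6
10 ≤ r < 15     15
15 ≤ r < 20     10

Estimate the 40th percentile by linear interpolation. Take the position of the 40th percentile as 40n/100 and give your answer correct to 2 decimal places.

Cumulative frequencies: 7, 13, 28, 38
n = 38; position = 40n/100 = 15.2.
This falls in the class 10 ≤ r < 15: L = 10, F = 13, f = 15, h = 5.
40th percentile ≈ 10 + ((15.2 − 13) / 15) × 5 = 10.7333

10.73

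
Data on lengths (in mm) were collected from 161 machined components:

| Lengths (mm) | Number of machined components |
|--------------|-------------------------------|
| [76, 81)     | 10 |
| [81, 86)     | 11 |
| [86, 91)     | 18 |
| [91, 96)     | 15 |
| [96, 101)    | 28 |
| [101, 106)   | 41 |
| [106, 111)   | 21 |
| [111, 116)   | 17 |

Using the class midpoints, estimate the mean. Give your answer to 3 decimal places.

Midpoints: 78.5, 83.5, 88.5, 93.5, 98.5, 103.5, 108.5, 113.5
Σfm = 10×78.5 + 11×83.5 + 18×88.5 + 15×93.5 + 28×98.5 + 41×103.5 + 21×108.5 + 17×113.5 = 15908.5
n = Σf = 161
Mean = 15908.5 / 161 = 98.8106

98.811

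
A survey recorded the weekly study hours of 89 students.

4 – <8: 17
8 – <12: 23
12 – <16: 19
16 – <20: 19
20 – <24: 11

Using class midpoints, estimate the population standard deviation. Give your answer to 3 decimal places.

Midpoints: 6, 10, 14, 18, 22
n = 89, Σfm = 1182, mean = 13.2809
Σfm² = 18116
Σf(m − x̄)² = Σfm² − (Σfm)²/n = 18116 − 1182²/89 = 2417.9775
Population variance = 2417.9775 / 89 = 27.1683
Standard deviation = √27.1683 = 5.2123

5.212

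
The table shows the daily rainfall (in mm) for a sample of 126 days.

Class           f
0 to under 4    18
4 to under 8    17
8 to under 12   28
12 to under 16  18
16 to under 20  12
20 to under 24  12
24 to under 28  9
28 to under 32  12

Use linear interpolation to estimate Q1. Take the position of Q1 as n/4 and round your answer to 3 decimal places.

Cumulative frequencies: 18, 35, 63, 81, 93, 105, 114, 126
n = 126; position = n/4 = 31.5.
This falls in the class 4 to under 8: L = 4, F = 18, f = 17, h = 4.
Lower quartile ≈ 4 + ((31.5 − 18) / 17) × 4 = 7.1765

7.176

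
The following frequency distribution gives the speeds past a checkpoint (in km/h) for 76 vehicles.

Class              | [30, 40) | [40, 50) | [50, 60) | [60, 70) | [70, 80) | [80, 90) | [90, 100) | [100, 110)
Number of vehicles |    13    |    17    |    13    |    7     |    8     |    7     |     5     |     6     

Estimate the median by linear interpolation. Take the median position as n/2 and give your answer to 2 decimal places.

Cumulative frequencies: 13, 30, 43, 50, 58, 65, 70, 76
n = 76; position = n/2 = 38.
This falls in the class [50, 60): L = 50, F = 30, f = 13, h = 10.
Median ≈ 50 + ((38 − 30) / 13) × 10 = 56.1538

56.15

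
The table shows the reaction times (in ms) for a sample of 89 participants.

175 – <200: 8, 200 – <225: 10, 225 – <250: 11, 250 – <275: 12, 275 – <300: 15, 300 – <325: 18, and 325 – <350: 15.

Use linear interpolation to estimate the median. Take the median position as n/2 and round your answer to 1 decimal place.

Cumulative frequencies: 8, 18, 29, 41, 56, 74, 89
n = 89; position = n/2 = 44.5.
This falls in the class 275 – <300: L = 275, F = 41, f = 15, h = 25.
Median ≈ 275 + ((44.5 − 41) / 15) × 25 = 280.8333

280.8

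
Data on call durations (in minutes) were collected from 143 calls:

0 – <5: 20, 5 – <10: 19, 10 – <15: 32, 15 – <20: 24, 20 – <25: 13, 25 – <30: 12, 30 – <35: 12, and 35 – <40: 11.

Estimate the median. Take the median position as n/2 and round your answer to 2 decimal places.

15.10

Cumulative frequencies: 20, 39, 71, 95, 108, 120, 132, 143
n = 143; position = n/2 = 71.5.
This falls in the class 15 – <20: L = 15, F = 71, f = 24, h = 5.
Median ≈ 15 + ((71.5 − 71) / 24) × 5 = 15.1042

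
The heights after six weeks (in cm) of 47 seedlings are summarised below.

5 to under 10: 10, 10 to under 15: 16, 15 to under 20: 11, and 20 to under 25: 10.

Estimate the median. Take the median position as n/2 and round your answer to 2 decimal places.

14.22

Cumulative frequencies: 10, 26, 37, 47
n = 47; position = n/2 = 23.5.
This falls in the class 10 to under 15: L = 10, F = 10, f = 16, h = 5.
Median ≈ 10 + ((23.5 − 10) / 16) × 5 = 14.2188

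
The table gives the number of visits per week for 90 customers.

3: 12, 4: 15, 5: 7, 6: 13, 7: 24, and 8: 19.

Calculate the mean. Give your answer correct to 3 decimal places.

Values: 3, 4, 5, 6, 7, 8
Σfx = 12×3 + 15×4 + 7×5 + 13×6 + 24×7 + 19×8 = 529
n = Σf = 90
Mean = 529 / 90 = 5.8778

5.878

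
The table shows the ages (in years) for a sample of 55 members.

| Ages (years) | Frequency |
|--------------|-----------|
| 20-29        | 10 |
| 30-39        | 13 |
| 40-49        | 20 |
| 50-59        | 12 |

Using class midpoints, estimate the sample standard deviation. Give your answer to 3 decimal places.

Midpoints: 24.5, 34.5, 44.5, 54.5
n = 55, Σfm = 2237.5, mean = 40.6818
Σfm² = 96723.75
Σf(m − x̄)² = Σfm² − (Σfm)²/n = 96723.75 − 2237.5²/55 = 5698.1818
Sample variance = 5698.1818 / 54 = 105.5219
Standard deviation = √105.5219 = 10.2724

10.272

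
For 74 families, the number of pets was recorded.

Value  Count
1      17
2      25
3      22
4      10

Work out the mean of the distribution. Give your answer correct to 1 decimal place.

Values: 1, 2, 3, 4
Σfx = 17×1 + 25×2 + 22×3 + 10×4 = 173
n = Σf = 74
Mean = 173 / 74 = 2.3378

2.3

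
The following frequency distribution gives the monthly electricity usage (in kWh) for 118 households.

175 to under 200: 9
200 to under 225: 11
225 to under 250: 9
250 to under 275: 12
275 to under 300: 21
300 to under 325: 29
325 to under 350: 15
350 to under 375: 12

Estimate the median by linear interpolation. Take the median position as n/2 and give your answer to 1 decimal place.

Cumulative frequencies: 9, 20, 29, 41, 62, 91, 106, 118
n = 118; position = n/2 = 59.
This falls in the class 275 to under 300: L = 275, F = 41, f = 21, h = 25.
Median ≈ 275 + ((59 − 41) / 21) × 25 = 296.4286

296.4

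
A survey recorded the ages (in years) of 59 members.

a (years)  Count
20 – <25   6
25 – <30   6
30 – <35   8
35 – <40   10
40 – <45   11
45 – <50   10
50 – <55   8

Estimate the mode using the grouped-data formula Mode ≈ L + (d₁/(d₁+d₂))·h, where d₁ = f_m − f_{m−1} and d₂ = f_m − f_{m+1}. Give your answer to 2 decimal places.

42.50

Modal class: 40 – <45 (highest frequency 11).
d₁ = 11 − 10 = 1, d₂ = 11 − 10 = 1
Mode ≈ 40 + (1/(1+1)) × 5 = 40 + 2.5000 = 42.5000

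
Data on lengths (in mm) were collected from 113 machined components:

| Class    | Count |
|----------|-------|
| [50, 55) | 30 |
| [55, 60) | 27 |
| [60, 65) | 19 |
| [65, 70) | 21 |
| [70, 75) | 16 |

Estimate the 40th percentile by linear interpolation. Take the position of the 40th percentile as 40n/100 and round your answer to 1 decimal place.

Cumulative frequencies: 30, 57, 76, 97, 113
n = 113; position = 40n/100 = 45.2.
This falls in the class [55, 60): L = 55, F = 30, f = 27, h = 5.
40th percentile ≈ 55 + ((45.2 − 30) / 27) × 5 = 57.8148

57.8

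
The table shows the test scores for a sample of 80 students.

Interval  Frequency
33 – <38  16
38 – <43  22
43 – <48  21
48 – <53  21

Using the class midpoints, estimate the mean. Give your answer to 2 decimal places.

43.44

Midpoints: 35.5, 40.5, 45.5, 50.5
Σfm = 16×35.5 + 22×40.5 + 21×45.5 + 21×50.5 = 3475
n = Σf = 80
Mean = 3475 / 80 = 43.4375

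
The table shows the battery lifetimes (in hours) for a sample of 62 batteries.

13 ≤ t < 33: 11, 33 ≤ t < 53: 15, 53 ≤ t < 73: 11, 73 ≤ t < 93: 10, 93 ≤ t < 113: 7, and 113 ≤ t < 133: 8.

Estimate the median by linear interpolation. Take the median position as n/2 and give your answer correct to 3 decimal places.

62.091

Cumulative frequencies: 11, 26, 37, 47, 54, 62
n = 62; position = n/2 = 31.
This falls in the class 53 ≤ t < 73: L = 53, F = 26, f = 11, h = 20.
Median ≈ 53 + ((31 − 26) / 11) × 20 = 62.0909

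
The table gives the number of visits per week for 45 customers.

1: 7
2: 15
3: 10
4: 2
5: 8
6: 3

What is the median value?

Cumulative frequencies: 7, 22, 32, 34, 42, 45
n = 45, so the median is the value in position (n+1)/2 = 23.
Position 23 falls at value 3.

3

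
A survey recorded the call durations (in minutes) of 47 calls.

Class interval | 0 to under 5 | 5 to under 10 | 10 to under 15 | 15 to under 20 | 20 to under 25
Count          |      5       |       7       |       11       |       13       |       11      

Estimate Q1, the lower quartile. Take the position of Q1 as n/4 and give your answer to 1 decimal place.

Cumulative frequencies: 5, 12, 23, 36, 47
n = 47; position = n/4 = 11.75.
This falls in the class 5 to under 10: L = 5, F = 5, f = 7, h = 5.
Lower quartile ≈ 5 + ((11.75 − 5) / 7) × 5 = 9.8214

9.8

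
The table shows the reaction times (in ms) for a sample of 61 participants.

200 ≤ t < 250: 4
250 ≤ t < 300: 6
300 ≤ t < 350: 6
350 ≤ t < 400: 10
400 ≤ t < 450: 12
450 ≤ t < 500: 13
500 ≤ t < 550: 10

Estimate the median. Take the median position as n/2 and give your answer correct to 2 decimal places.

418.75

Cumulative frequencies: 4, 10, 16, 26, 38, 51, 61
n = 61; position = n/2 = 30.5.
This falls in the class 400 ≤ t < 450: L = 400, F = 26, f = 12, h = 50.
Median ≈ 400 + ((30.5 − 26) / 12) × 50 = 418.7500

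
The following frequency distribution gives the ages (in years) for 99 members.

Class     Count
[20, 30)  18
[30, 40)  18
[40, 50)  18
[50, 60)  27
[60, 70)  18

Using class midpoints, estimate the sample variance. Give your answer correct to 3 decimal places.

192.022

Midpoints: 25, 35, 45, 55, 65
n = 99, Σfm = 4545, mean = 45.9091
Σfm² = 227475
Σf(m − x̄)² = Σfm² − (Σfm)²/n = 227475 − 4545²/99 = 18818.1818
Sample variance = 18818.1818 / 98 = 192.0223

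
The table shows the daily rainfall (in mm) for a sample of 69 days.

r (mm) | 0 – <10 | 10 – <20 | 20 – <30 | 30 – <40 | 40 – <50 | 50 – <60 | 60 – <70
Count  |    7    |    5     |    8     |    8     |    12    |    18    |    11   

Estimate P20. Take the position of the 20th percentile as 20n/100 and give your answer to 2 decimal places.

Cumulative frequencies: 7, 12, 20, 28, 40, 58, 69
n = 69; position = 20n/100 = 13.8.
This falls in the class 20 – <30: L = 20, F = 12, f = 8, h = 10.
20th percentile ≈ 20 + ((13.8 − 12) / 8) × 10 = 22.2500

22.25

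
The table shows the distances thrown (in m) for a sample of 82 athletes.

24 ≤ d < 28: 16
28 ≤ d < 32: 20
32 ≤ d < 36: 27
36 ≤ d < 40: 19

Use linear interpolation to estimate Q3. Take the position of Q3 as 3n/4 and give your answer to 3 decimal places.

35.778

Cumulative frequencies: 16, 36, 63, 82
n = 82; position = 3n/4 = 61.5.
This falls in the class 32 ≤ d < 36: L = 32, F = 36, f = 27, h = 4.
Upper quartile ≈ 32 + ((61.5 − 36) / 27) × 4 = 35.7778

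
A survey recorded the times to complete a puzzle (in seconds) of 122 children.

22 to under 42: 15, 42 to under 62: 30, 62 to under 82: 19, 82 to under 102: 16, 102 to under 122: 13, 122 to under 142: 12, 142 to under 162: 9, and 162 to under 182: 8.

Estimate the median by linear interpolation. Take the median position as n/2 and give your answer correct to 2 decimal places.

Cumulative frequencies: 15, 45, 64, 80, 93, 105, 114, 122
n = 122; position = n/2 = 61.
This falls in the class 62 to under 82: L = 62, F = 45, f = 19, h = 20.
Median ≈ 62 + ((61 − 45) / 19) × 20 = 78.8421

78.84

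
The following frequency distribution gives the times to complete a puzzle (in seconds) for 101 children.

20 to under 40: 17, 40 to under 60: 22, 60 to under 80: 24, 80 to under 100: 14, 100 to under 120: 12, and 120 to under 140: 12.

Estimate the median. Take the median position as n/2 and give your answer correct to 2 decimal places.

Cumulative frequencies: 17, 39, 63, 77, 89, 101
n = 101; position = n/2 = 50.5.
This falls in the class 60 to under 80: L = 60, F = 39, f = 24, h = 20.
Median ≈ 60 + ((50.5 − 39) / 24) × 20 = 69.5833

69.58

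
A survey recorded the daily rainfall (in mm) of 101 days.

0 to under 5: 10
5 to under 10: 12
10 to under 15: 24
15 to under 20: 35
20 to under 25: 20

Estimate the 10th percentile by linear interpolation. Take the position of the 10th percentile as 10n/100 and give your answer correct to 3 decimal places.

5.042

Cumulative frequencies: 10, 22, 46, 81, 101
n = 101; position = 10n/100 = 10.1.
This falls in the class 5 to under 10: L = 5, F = 10, f = 12, h = 5.
10th percentile ≈ 5 + ((10.1 − 10) / 12) × 5 = 5.0417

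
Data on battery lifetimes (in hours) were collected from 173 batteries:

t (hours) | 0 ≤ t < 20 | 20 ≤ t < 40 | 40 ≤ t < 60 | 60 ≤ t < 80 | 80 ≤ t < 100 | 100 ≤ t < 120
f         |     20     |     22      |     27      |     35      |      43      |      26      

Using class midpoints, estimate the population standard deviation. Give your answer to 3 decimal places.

Midpoints: 10, 30, 50, 70, 90, 110
n = 173, Σfm = 11390, mean = 65.8382
Σfm² = 923700
Σf(m − x̄)² = Σfm² − (Σfm)²/n = 923700 − 11390²/173 = 173803.4682
Population variance = 173803.4682 / 173 = 1004.6443
Standard deviation = √1004.6443 = 31.6961

31.696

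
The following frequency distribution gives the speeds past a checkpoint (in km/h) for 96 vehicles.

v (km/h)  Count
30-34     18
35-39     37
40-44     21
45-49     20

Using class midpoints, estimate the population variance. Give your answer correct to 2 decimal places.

Midpoints: 32, 37, 42, 47
n = 96, Σfm = 3767, mean = 39.2396
Σfm² = 150309
Σf(m − x̄)² = Σfm² − (Σfm)²/n = 150309 − 3767²/96 = 2493.4896
Population variance = 2493.4896 / 96 = 25.9738

25.97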